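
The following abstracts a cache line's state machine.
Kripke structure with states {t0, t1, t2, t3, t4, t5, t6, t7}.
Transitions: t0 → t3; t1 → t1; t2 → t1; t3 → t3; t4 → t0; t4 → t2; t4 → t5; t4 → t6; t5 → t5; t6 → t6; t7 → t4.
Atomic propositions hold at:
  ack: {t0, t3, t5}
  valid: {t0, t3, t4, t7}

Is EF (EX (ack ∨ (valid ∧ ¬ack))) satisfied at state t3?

Yes

Sat(¬ack) = {t1, t2, t4, t6, t7}
Sat(valid ∧ ¬ack) = {t4, t7}
Sat(ack ∨ (valid ∧ ¬ack)) = {t0, t3, t4, t5, t7}
Sat(EX (ack ∨ (valid ∧ ¬ack))) = {s : some successor in {t0, t3, t4, t5, t7}} = {t0, t3, t4, t5, t7}
EF (EX (ack ∨ (valid ∧ ¬ack))): least fixpoint, start Z0 = {t0, t3, t4, t5, t7}, add states with some successor in Z. Already a fixed point.
Sat(EF (EX (ack ∨ (valid ∧ ¬ack)))) = {t0, t3, t4, t5, t7}
t3 ∈ Sat(EF (EX (ack ∨ (valid ∧ ¬ack)))) = {t0, t3, t4, t5, t7}, so the formula holds at t3.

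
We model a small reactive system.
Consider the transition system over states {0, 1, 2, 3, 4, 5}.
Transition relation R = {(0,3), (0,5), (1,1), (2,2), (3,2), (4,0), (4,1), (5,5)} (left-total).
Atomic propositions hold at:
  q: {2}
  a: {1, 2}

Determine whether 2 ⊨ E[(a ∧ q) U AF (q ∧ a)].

Sat(a ∧ q) = {2}
Sat(q ∧ a) = {2}
AF (q ∧ a): least fixpoint, start Z0 = {2}, add states with every successor in Z. Z1 = {2, 3}; fixed.
Sat(AF (q ∧ a)) = {2, 3}
E[(a ∧ q) U AF (q ∧ a)]: least fixpoint, start Z0 = Sat(AF (q ∧ a)) = {2, 3}, add states in Sat(a ∧ q) with some successor in Z. Already a fixed point.
Sat(E[(a ∧ q) U AF (q ∧ a)]) = {2, 3}
2 ∈ Sat(E[(a ∧ q) U AF (q ∧ a)]) = {2, 3}, so the formula holds at 2.

Yes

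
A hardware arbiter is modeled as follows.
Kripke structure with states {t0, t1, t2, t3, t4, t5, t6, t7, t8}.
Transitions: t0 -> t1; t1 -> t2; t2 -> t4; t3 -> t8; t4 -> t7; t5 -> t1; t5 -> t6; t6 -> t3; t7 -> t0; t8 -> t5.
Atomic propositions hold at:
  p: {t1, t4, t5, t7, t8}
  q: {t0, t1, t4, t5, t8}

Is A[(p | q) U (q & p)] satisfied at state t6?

Sat(p | q) = {t0, t1, t4, t5, t7, t8}
Sat(q & p) = {t1, t4, t5, t8}
A[(p | q) U (q & p)]: least fixpoint, start Z0 = Sat((q & p)) = {t1, t4, t5, t8}, add states in Sat(p | q) with every successor in Z. Z1 = {t0, t1, t4, t5, t8}; Z2 = {t0, t1, t4, t5, t7, t8}; fixed.
Sat(A[(p | q) U (q & p)]) = {t0, t1, t4, t5, t7, t8}
t6 ∉ Sat(A[(p | q) U (q & p)]) = {t0, t1, t4, t5, t7, t8}, so the formula does not hold at t6.

No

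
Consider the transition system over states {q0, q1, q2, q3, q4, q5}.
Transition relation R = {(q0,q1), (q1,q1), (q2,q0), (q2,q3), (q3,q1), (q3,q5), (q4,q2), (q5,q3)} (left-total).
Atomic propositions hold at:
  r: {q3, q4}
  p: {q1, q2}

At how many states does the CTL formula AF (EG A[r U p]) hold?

2

A[r U p]: least fixpoint, start Z0 = Sat(p) = {q1, q2}, add states in Sat(r) with every successor in Z. Z1 = {q1, q2, q4}; fixed.
Sat(A[r U p]) = {q1, q2, q4}
EG A[r U p]: greatest fixpoint, start Z0 = {q1, q2, q4}, keep only states in Sat with some successor in Z. Z1 = {q1, q4}; Z2 = {q1}; fixed.
Sat(EG A[r U p]) = {q1}
AF (EG A[r U p]): least fixpoint, start Z0 = {q1}, add states with every successor in Z. Z1 = {q0, q1}; fixed.
Sat(AF (EG A[r U p])) = {q0, q1}
|Sat(AF (EG A[r U p]))| = |{q0, q1}| = 2.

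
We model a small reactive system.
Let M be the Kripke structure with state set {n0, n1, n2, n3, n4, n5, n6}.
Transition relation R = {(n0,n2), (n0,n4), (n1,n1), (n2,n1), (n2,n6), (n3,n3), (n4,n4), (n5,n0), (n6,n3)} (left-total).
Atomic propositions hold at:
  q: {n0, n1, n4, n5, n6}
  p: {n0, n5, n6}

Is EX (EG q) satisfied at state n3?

EG q: greatest fixpoint, start Z0 = {n0, n1, n4, n5, n6}, keep only states in Sat with some successor in Z. Z1 = {n0, n1, n4, n5}; fixed.
Sat(EG q) = {n0, n1, n4, n5}
Sat(EX (EG q)) = {s : some successor in {n0, n1, n4, n5}} = {n0, n1, n2, n4, n5}
n3 ∉ Sat(EX (EG q)) = {n0, n1, n2, n4, n5}, so the formula does not hold at n3.

No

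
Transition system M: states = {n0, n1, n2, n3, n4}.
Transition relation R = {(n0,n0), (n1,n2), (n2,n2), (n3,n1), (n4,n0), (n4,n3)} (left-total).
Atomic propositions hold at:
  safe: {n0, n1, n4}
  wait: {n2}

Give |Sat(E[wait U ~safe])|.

2

Sat(~safe) = {n2, n3}
E[wait U ~safe]: least fixpoint, start Z0 = Sat(~safe) = {n2, n3}, add states in Sat(wait) with some successor in Z. Already a fixed point.
Sat(E[wait U ~safe]) = {n2, n3}
|Sat(E[wait U ~safe])| = |{n2, n3}| = 2.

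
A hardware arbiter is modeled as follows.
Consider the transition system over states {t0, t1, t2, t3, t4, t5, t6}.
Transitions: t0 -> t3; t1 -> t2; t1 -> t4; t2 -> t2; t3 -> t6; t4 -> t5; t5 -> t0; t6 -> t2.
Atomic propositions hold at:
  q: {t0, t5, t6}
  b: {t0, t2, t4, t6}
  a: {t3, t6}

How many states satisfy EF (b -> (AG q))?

AG q: greatest fixpoint, start Z0 = {t0, t5, t6}, keep only states in Sat with every successor in Z. Z1 = {t5}; Z2 = ∅; fixed.
Sat(AG q) = ∅
Sat(b -> (AG q)) = {t1, t3, t5}
EF (b -> (AG q)): least fixpoint, start Z0 = {t1, t3, t5}, add states with some successor in Z. Z1 = {t0, t1, t3, t4, t5}; fixed.
Sat(EF (b -> (AG q))) = {t0, t1, t3, t4, t5}
|Sat(EF (b -> (AG q)))| = |{t0, t1, t3, t4, t5}| = 5.

5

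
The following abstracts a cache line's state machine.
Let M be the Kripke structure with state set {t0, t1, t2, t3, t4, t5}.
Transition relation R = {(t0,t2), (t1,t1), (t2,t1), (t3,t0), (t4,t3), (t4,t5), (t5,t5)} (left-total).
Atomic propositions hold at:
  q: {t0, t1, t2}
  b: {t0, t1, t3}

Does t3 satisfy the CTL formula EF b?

EF b: least fixpoint, start Z0 = {t0, t1, t3}, add states with some successor in Z. Z1 = {t0, t1, t2, t3, t4}; fixed.
Sat(EF b) = {t0, t1, t2, t3, t4}
t3 ∈ Sat(EF b) = {t0, t1, t2, t3, t4}, so the formula holds at t3.

Yes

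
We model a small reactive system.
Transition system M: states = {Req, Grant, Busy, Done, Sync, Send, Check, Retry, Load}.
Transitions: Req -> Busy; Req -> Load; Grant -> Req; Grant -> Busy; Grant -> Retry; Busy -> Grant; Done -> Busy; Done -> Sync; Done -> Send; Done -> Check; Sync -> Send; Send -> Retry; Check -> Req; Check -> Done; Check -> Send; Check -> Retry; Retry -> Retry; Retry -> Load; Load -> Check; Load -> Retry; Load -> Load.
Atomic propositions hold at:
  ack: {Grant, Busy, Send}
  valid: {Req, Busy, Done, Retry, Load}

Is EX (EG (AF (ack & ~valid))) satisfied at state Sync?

No

Sat(~valid) = {Grant, Sync, Send, Check}
Sat(ack & ~valid) = {Grant, Send}
AF (ack & ~valid): least fixpoint, start Z0 = {Grant, Send}, add states with every successor in Z. Z1 = {Grant, Busy, Sync, Send}; fixed.
Sat(AF (ack & ~valid)) = {Grant, Busy, Sync, Send}
EG (AF (ack & ~valid)): greatest fixpoint, start Z0 = {Grant, Busy, Sync, Send}, keep only states in Sat with some successor in Z. Z1 = {Grant, Busy, Sync}; Z2 = {Grant, Busy}; fixed.
Sat(EG (AF (ack & ~valid))) = {Grant, Busy}
Sat(EX (EG (AF (ack & ~valid)))) = {s : some successor in {Grant, Busy}} = {Req, Grant, Busy, Done}
Sync ∉ Sat(EX (EG (AF (ack & ~valid)))) = {Req, Grant, Busy, Done}, so the formula does not hold at Sync.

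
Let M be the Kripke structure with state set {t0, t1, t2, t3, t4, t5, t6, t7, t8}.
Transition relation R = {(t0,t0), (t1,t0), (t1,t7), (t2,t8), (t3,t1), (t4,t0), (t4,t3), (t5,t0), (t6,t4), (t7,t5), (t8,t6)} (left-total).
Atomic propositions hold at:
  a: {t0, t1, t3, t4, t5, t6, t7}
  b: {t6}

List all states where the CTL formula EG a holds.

EG a: greatest fixpoint, start Z0 = {t0, t1, t3, t4, t5, t6, t7}, keep only states in Sat with some successor in Z. Already a fixed point.
Sat(EG a) = {t0, t1, t3, t4, t5, t6, t7}

{t0, t1, t3, t4, t5, t6, t7}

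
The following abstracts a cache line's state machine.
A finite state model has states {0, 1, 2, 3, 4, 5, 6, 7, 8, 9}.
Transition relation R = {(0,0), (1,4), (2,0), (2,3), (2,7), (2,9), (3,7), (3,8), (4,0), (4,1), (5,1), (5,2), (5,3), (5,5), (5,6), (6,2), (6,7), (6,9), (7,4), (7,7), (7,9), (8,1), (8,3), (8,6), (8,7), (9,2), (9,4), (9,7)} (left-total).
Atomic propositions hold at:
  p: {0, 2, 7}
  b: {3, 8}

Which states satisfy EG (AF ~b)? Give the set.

Sat(~b) = {0, 1, 2, 4, 5, 6, 7, 9}
AF ~b: least fixpoint, start Z0 = {0, 1, 2, 4, 5, 6, 7, 9}, add states with every successor in Z. Already a fixed point.
Sat(AF ~b) = {0, 1, 2, 4, 5, 6, 7, 9}
EG (AF ~b): greatest fixpoint, start Z0 = {0, 1, 2, 4, 5, 6, 7, 9}, keep only states in Sat with some successor in Z. Already a fixed point.
Sat(EG (AF ~b)) = {0, 1, 2, 4, 5, 6, 7, 9}

{0, 1, 2, 4, 5, 6, 7, 9}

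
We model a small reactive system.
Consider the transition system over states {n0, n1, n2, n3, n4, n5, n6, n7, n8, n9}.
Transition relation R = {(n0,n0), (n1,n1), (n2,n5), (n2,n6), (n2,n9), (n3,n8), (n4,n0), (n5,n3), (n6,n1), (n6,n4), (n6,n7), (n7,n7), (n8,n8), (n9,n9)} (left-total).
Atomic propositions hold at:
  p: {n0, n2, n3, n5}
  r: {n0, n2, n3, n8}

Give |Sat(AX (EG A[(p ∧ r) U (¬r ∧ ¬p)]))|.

3

Sat(p ∧ r) = {n0, n2, n3}
Sat(¬r) = {n1, n4, n5, n6, n7, n9}
Sat(¬p) = {n1, n4, n6, n7, n8, n9}
Sat(¬r ∧ ¬p) = {n1, n4, n6, n7, n9}
A[(p ∧ r) U (¬r ∧ ¬p)]: least fixpoint, start Z0 = Sat((¬r ∧ ¬p)) = {n1, n4, n6, n7, n9}, add states in Sat(p ∧ r) with every successor in Z. Already a fixed point.
Sat(A[(p ∧ r) U (¬r ∧ ¬p)]) = {n1, n4, n6, n7, n9}
EG A[(p ∧ r) U (¬r ∧ ¬p)]: greatest fixpoint, start Z0 = {n1, n4, n6, n7, n9}, keep only states in Sat with some successor in Z. Z1 = {n1, n6, n7, n9}; fixed.
Sat(EG A[(p ∧ r) U (¬r ∧ ¬p)]) = {n1, n6, n7, n9}
Sat(AX (EG A[(p ∧ r) U (¬r ∧ ¬p)])) = {s : every successor in {n1, n6, n7, n9}} = {n1, n7, n9}
|Sat(AX (EG A[(p ∧ r) U (¬r ∧ ¬p)]))| = |{n1, n7, n9}| = 3.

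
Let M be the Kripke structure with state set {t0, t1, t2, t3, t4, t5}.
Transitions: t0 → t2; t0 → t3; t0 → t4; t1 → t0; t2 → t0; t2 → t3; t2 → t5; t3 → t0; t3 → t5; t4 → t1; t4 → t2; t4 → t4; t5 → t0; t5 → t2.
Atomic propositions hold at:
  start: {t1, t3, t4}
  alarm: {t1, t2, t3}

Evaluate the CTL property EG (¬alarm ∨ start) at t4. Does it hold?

Sat(¬alarm) = {t0, t4, t5}
Sat(¬alarm ∨ start) = {t0, t1, t3, t4, t5}
EG (¬alarm ∨ start): greatest fixpoint, start Z0 = {t0, t1, t3, t4, t5}, keep only states in Sat with some successor in Z. Already a fixed point.
Sat(EG (¬alarm ∨ start)) = {t0, t1, t3, t4, t5}
t4 ∈ Sat(EG (¬alarm ∨ start)) = {t0, t1, t3, t4, t5}, so the formula holds at t4.

Yes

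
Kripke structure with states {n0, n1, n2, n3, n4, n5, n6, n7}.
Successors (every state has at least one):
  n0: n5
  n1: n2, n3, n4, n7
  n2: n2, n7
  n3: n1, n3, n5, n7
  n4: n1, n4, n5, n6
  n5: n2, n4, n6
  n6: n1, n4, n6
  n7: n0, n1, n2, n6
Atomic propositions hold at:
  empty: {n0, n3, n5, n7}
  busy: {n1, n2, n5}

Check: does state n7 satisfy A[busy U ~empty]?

Sat(~empty) = {n1, n2, n4, n6}
A[busy U ~empty]: least fixpoint, start Z0 = Sat(~empty) = {n1, n2, n4, n6}, add states in Sat(busy) with every successor in Z. Z1 = {n1, n2, n4, n5, n6}; fixed.
Sat(A[busy U ~empty]) = {n1, n2, n4, n5, n6}
n7 ∉ Sat(A[busy U ~empty]) = {n1, n2, n4, n5, n6}, so the formula does not hold at n7.

No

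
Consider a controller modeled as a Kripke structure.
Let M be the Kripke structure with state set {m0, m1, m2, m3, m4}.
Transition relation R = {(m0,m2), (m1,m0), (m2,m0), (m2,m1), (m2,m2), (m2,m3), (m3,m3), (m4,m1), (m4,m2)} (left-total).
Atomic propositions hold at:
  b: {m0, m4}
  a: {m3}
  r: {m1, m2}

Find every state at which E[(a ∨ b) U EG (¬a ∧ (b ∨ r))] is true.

Sat(a ∨ b) = {m0, m3, m4}
Sat(¬a) = {m0, m1, m2, m4}
Sat(b ∨ r) = {m0, m1, m2, m4}
Sat(¬a ∧ (b ∨ r)) = {m0, m1, m2, m4}
EG (¬a ∧ (b ∨ r)): greatest fixpoint, start Z0 = {m0, m1, m2, m4}, keep only states in Sat with some successor in Z. Already a fixed point.
Sat(EG (¬a ∧ (b ∨ r))) = {m0, m1, m2, m4}
E[(a ∨ b) U EG (¬a ∧ (b ∨ r))]: least fixpoint, start Z0 = Sat(EG (¬a ∧ (b ∨ r))) = {m0, m1, m2, m4}, add states in Sat(a ∨ b) with some successor in Z. Already a fixed point.
Sat(E[(a ∨ b) U EG (¬a ∧ (b ∨ r))]) = {m0, m1, m2, m4}

{m0, m1, m2, m4}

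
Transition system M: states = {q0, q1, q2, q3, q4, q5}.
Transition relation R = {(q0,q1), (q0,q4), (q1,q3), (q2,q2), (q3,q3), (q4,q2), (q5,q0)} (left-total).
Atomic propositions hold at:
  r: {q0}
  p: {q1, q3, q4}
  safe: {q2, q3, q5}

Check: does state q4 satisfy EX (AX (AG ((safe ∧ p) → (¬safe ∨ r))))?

Sat(safe ∧ p) = {q3}
Sat(¬safe) = {q0, q1, q4}
Sat(¬safe ∨ r) = {q0, q1, q4}
Sat((safe ∧ p) → (¬safe ∨ r)) = {q0, q1, q2, q4, q5}
AG ((safe ∧ p) → (¬safe ∨ r)): greatest fixpoint, start Z0 = {q0, q1, q2, q4, q5}, keep only states in Sat with every successor in Z. Z1 = {q0, q2, q4, q5}; Z2 = {q2, q4, q5}; Z3 = {q2, q4}; fixed.
Sat(AG ((safe ∧ p) → (¬safe ∨ r))) = {q2, q4}
Sat(AX (AG ((safe ∧ p) → (¬safe ∨ r)))) = {s : every successor in {q2, q4}} = {q2, q4}
Sat(EX (AX (AG ((safe ∧ p) → (¬safe ∨ r))))) = {s : some successor in {q2, q4}} = {q0, q2, q4}
q4 ∈ Sat(EX (AX (AG ((safe ∧ p) → (¬safe ∨ r))))) = {q0, q2, q4}, so the formula holds at q4.

Yes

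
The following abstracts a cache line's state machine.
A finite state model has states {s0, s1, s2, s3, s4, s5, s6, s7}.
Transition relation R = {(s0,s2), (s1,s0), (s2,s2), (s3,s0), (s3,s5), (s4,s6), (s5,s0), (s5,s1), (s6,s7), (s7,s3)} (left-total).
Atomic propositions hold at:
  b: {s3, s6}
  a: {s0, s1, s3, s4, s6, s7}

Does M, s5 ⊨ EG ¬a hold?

No

Sat(¬a) = {s2, s5}
EG ¬a: greatest fixpoint, start Z0 = {s2, s5}, keep only states in Sat with some successor in Z. Z1 = {s2}; fixed.
Sat(EG ¬a) = {s2}
s5 ∉ Sat(EG ¬a) = {s2}, so the formula does not hold at s5.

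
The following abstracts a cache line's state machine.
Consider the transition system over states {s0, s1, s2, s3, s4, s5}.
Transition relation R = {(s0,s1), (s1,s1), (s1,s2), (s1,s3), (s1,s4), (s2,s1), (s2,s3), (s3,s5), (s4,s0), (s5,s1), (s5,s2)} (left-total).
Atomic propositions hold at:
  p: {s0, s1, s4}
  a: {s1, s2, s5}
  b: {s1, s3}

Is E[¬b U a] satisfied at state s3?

No

Sat(¬b) = {s0, s2, s4, s5}
E[¬b U a]: least fixpoint, start Z0 = Sat(a) = {s1, s2, s5}, add states in Sat(¬b) with some successor in Z. Z1 = {s0, s1, s2, s5}; Z2 = {s0, s1, s2, s4, s5}; fixed.
Sat(E[¬b U a]) = {s0, s1, s2, s4, s5}
s3 ∉ Sat(E[¬b U a]) = {s0, s1, s2, s4, s5}, so the formula does not hold at s3.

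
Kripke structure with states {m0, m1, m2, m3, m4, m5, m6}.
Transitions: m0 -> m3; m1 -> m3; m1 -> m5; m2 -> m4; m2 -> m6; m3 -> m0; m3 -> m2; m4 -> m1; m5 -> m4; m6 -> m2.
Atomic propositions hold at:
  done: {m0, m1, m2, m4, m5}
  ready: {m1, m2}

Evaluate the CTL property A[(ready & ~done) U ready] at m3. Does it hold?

No

Sat(~done) = {m3, m6}
Sat(ready & ~done) = ∅
A[(ready & ~done) U ready]: least fixpoint, start Z0 = Sat(ready) = {m1, m2}, add states in Sat(ready & ~done) with every successor in Z. Already a fixed point.
Sat(A[(ready & ~done) U ready]) = {m1, m2}
m3 ∉ Sat(A[(ready & ~done) U ready]) = {m1, m2}, so the formula does not hold at m3.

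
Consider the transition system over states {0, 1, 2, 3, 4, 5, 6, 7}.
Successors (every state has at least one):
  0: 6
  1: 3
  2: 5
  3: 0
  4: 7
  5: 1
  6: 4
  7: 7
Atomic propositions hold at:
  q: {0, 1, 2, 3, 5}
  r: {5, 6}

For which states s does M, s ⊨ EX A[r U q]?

A[r U q]: least fixpoint, start Z0 = Sat(q) = {0, 1, 2, 3, 5}, add states in Sat(r) with every successor in Z. Already a fixed point.
Sat(A[r U q]) = {0, 1, 2, 3, 5}
Sat(EX A[r U q]) = {s : some successor in {0, 1, 2, 3, 5}} = {1, 2, 3, 5}

{1, 2, 3, 5}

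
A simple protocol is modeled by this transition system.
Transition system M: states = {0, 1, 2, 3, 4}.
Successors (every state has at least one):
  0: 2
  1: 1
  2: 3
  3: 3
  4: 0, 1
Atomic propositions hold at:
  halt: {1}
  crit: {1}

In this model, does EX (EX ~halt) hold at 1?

No

Sat(~halt) = {0, 2, 3, 4}
Sat(EX ~halt) = {s : some successor in {0, 2, 3, 4}} = {0, 2, 3, 4}
Sat(EX (EX ~halt)) = {s : some successor in {0, 2, 3, 4}} = {0, 2, 3, 4}
1 ∉ Sat(EX (EX ~halt)) = {0, 2, 3, 4}, so the formula does not hold at 1.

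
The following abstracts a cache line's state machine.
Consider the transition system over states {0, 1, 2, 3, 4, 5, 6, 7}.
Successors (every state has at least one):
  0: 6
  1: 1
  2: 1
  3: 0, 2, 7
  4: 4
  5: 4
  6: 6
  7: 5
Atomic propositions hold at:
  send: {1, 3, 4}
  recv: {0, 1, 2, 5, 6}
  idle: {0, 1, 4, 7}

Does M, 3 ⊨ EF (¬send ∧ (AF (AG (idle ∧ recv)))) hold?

Sat(¬send) = {0, 2, 5, 6, 7}
Sat(idle ∧ recv) = {0, 1}
AG (idle ∧ recv): greatest fixpoint, start Z0 = {0, 1}, keep only states in Sat with every successor in Z. Z1 = {1}; fixed.
Sat(AG (idle ∧ recv)) = {1}
AF (AG (idle ∧ recv)): least fixpoint, start Z0 = {1}, add states with every successor in Z. Z1 = {1, 2}; fixed.
Sat(AF (AG (idle ∧ recv))) = {1, 2}
Sat(¬send ∧ (AF (AG (idle ∧ recv)))) = {2}
EF (¬send ∧ (AF (AG (idle ∧ recv)))): least fixpoint, start Z0 = {2}, add states with some successor in Z. Z1 = {2, 3}; fixed.
Sat(EF (¬send ∧ (AF (AG (idle ∧ recv))))) = {2, 3}
3 ∈ Sat(EF (¬send ∧ (AF (AG (idle ∧ recv))))) = {2, 3}, so the formula holds at 3.

Yes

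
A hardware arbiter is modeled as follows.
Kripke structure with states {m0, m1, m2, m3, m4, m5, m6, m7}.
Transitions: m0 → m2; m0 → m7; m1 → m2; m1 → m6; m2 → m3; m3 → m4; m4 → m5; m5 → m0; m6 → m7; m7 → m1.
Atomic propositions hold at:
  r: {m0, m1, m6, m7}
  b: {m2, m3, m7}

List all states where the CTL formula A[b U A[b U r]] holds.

{m0, m1, m6, m7}

A[b U r]: least fixpoint, start Z0 = Sat(r) = {m0, m1, m6, m7}, add states in Sat(b) with every successor in Z. Already a fixed point.
Sat(A[b U r]) = {m0, m1, m6, m7}
A[b U A[b U r]]: least fixpoint, start Z0 = Sat(A[b U r]) = {m0, m1, m6, m7}, add states in Sat(b) with every successor in Z. Already a fixed point.
Sat(A[b U A[b U r]]) = {m0, m1, m6, m7}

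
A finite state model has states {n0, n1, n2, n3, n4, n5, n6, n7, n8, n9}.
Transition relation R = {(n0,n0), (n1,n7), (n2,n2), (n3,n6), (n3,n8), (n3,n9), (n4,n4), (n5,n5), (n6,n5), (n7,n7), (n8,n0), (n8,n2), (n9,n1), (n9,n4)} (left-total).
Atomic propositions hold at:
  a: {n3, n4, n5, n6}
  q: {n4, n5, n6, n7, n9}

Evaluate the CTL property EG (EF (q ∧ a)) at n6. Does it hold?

Sat(q ∧ a) = {n4, n5, n6}
EF (q ∧ a): least fixpoint, start Z0 = {n4, n5, n6}, add states with some successor in Z. Z1 = {n3, n4, n5, n6, n9}; fixed.
Sat(EF (q ∧ a)) = {n3, n4, n5, n6, n9}
EG (EF (q ∧ a)): greatest fixpoint, start Z0 = {n3, n4, n5, n6, n9}, keep only states in Sat with some successor in Z. Already a fixed point.
Sat(EG (EF (q ∧ a))) = {n3, n4, n5, n6, n9}
n6 ∈ Sat(EG (EF (q ∧ a))) = {n3, n4, n5, n6, n9}, so the formula holds at n6.

Yes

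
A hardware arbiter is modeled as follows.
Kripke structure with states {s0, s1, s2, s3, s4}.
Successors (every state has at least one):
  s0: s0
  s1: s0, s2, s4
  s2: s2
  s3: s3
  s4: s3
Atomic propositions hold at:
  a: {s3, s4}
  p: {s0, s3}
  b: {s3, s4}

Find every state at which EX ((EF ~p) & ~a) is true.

{s1, s2}

Sat(~p) = {s1, s2, s4}
EF ~p: least fixpoint, start Z0 = {s1, s2, s4}, add states with some successor in Z. Already a fixed point.
Sat(EF ~p) = {s1, s2, s4}
Sat(~a) = {s0, s1, s2}
Sat((EF ~p) & ~a) = {s1, s2}
Sat(EX ((EF ~p) & ~a)) = {s : some successor in {s1, s2}} = {s1, s2}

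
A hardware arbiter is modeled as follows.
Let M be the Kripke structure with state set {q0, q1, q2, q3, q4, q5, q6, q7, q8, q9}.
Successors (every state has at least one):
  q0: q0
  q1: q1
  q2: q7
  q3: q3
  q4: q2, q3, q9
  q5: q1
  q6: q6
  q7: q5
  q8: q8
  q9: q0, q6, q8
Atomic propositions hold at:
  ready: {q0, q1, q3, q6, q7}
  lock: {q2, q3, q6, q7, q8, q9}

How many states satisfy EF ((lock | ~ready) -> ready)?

Sat(~ready) = {q2, q4, q5, q8, q9}
Sat(lock | ~ready) = {q2, q3, q4, q5, q6, q7, q8, q9}
Sat((lock | ~ready) -> ready) = {q0, q1, q3, q6, q7}
EF ((lock | ~ready) -> ready): least fixpoint, start Z0 = {q0, q1, q3, q6, q7}, add states with some successor in Z. Z1 = {q0, q1, q2, q3, q4, q5, q6, q7, q9}; fixed.
Sat(EF ((lock | ~ready) -> ready)) = {q0, q1, q2, q3, q4, q5, q6, q7, q9}
|Sat(EF ((lock | ~ready) -> ready))| = |{q0, q1, q2, q3, q4, q5, q6, q7, q9}| = 9.

9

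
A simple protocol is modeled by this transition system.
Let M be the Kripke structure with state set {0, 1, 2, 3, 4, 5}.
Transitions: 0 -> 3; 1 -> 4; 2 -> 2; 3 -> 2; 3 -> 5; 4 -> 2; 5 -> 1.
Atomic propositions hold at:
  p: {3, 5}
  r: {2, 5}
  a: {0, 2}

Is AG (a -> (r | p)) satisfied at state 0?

No

Sat(r | p) = {2, 3, 5}
Sat(a -> (r | p)) = {1, 2, 3, 4, 5}
AG (a -> (r | p)): greatest fixpoint, start Z0 = {1, 2, 3, 4, 5}, keep only states in Sat with every successor in Z. Already a fixed point.
Sat(AG (a -> (r | p))) = {1, 2, 3, 4, 5}
0 ∉ Sat(AG (a -> (r | p))) = {1, 2, 3, 4, 5}, so the formula does not hold at 0.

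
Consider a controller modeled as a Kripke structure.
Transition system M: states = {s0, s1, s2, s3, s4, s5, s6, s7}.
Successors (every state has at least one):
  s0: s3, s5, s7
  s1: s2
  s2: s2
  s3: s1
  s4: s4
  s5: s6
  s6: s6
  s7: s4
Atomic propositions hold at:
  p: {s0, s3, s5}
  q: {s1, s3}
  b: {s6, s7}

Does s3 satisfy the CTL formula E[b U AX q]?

Sat(AX q) = {s : every successor in {s1, s3}} = {s3}
E[b U AX q]: least fixpoint, start Z0 = Sat(AX q) = {s3}, add states in Sat(b) with some successor in Z. Already a fixed point.
Sat(E[b U AX q]) = {s3}
s3 ∈ Sat(E[b U AX q]) = {s3}, so the formula holds at s3.

Yes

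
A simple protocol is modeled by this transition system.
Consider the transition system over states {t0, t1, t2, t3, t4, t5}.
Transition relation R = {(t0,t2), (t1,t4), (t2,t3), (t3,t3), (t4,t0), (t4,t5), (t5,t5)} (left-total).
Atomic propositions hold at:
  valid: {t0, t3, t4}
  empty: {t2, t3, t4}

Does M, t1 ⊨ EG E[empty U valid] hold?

No

E[empty U valid]: least fixpoint, start Z0 = Sat(valid) = {t0, t3, t4}, add states in Sat(empty) with some successor in Z. Z1 = {t0, t2, t3, t4}; fixed.
Sat(E[empty U valid]) = {t0, t2, t3, t4}
EG E[empty U valid]: greatest fixpoint, start Z0 = {t0, t2, t3, t4}, keep only states in Sat with some successor in Z. Already a fixed point.
Sat(EG E[empty U valid]) = {t0, t2, t3, t4}
t1 ∉ Sat(EG E[empty U valid]) = {t0, t2, t3, t4}, so the formula does not hold at t1.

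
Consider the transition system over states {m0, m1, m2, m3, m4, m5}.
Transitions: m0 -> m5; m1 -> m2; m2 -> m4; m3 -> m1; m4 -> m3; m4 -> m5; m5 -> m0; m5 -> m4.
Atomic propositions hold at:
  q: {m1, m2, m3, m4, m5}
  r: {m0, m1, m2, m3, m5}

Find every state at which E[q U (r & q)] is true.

Sat(r & q) = {m1, m2, m3, m5}
E[q U (r & q)]: least fixpoint, start Z0 = Sat((r & q)) = {m1, m2, m3, m5}, add states in Sat(q) with some successor in Z. Z1 = {m1, m2, m3, m4, m5}; fixed.
Sat(E[q U (r & q)]) = {m1, m2, m3, m4, m5}

{m1, m2, m3, m4, m5}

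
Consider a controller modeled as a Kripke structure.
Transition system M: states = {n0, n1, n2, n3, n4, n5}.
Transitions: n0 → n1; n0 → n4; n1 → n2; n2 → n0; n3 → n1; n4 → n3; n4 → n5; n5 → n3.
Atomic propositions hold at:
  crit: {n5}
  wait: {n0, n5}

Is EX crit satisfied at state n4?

Sat(EX crit) = {s : some successor in {n5}} = {n4}
n4 ∈ Sat(EX crit) = {n4}, so the formula holds at n4.

Yes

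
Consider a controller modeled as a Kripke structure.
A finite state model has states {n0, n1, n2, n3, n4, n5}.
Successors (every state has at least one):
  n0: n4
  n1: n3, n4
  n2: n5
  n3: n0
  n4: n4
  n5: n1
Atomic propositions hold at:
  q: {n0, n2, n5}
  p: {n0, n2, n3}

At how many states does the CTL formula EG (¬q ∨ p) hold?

4

Sat(¬q) = {n1, n3, n4}
Sat(¬q ∨ p) = {n0, n1, n2, n3, n4}
EG (¬q ∨ p): greatest fixpoint, start Z0 = {n0, n1, n2, n3, n4}, keep only states in Sat with some successor in Z. Z1 = {n0, n1, n3, n4}; fixed.
Sat(EG (¬q ∨ p)) = {n0, n1, n3, n4}
|Sat(EG (¬q ∨ p))| = |{n0, n1, n3, n4}| = 4.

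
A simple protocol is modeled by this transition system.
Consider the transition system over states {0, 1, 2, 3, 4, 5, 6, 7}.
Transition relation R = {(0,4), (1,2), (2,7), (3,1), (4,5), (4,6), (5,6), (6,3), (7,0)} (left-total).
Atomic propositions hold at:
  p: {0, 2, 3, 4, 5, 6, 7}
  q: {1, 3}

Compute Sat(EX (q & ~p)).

{3}

Sat(~p) = {1}
Sat(q & ~p) = {1}
Sat(EX (q & ~p)) = {s : some successor in {1}} = {3}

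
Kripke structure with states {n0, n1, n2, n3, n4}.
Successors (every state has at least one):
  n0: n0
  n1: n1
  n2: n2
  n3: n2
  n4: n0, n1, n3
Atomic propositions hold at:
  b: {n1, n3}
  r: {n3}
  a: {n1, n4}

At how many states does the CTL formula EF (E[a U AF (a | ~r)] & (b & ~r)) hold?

2

Sat(~r) = {n0, n1, n2, n4}
Sat(a | ~r) = {n0, n1, n2, n4}
AF (a | ~r): least fixpoint, start Z0 = {n0, n1, n2, n4}, add states with every successor in Z. Z1 = {n0, n1, n2, n3, n4}; fixed.
Sat(AF (a | ~r)) = {n0, n1, n2, n3, n4}
E[a U AF (a | ~r)]: least fixpoint, start Z0 = Sat(AF (a | ~r)) = {n0, n1, n2, n3, n4}, add states in Sat(a) with some successor in Z. Already a fixed point.
Sat(E[a U AF (a | ~r)]) = {n0, n1, n2, n3, n4}
Sat(b & ~r) = {n1}
Sat(E[a U AF (a | ~r)] & (b & ~r)) = {n1}
EF (E[a U AF (a | ~r)] & (b & ~r)): least fixpoint, start Z0 = {n1}, add states with some successor in Z. Z1 = {n1, n4}; fixed.
Sat(EF (E[a U AF (a | ~r)] & (b & ~r))) = {n1, n4}
|Sat(EF (E[a U AF (a | ~r)] & (b & ~r)))| = |{n1, n4}| = 2.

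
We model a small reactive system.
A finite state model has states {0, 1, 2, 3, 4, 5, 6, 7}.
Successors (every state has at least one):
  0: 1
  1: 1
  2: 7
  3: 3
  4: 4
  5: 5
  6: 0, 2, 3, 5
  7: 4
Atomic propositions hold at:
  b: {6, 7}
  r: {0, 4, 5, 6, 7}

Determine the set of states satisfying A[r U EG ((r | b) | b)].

{4, 5, 6, 7}

Sat(r | b) = {0, 4, 5, 6, 7}
Sat((r | b) | b) = {0, 4, 5, 6, 7}
EG ((r | b) | b): greatest fixpoint, start Z0 = {0, 4, 5, 6, 7}, keep only states in Sat with some successor in Z. Z1 = {4, 5, 6, 7}; fixed.
Sat(EG ((r | b) | b)) = {4, 5, 6, 7}
A[r U EG ((r | b) | b)]: least fixpoint, start Z0 = Sat(EG ((r | b) | b)) = {4, 5, 6, 7}, add states in Sat(r) with every successor in Z. Already a fixed point.
Sat(A[r U EG ((r | b) | b)]) = {4, 5, 6, 7}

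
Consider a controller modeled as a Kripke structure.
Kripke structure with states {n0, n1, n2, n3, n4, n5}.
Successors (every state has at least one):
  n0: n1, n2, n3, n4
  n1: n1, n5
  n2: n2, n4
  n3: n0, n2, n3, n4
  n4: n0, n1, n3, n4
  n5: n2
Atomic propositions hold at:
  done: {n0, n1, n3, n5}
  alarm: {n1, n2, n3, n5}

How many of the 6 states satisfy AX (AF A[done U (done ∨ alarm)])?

Sat(done ∨ alarm) = {n0, n1, n2, n3, n5}
A[done U (done ∨ alarm)]: least fixpoint, start Z0 = Sat((done ∨ alarm)) = {n0, n1, n2, n3, n5}, add states in Sat(done) with every successor in Z. Already a fixed point.
Sat(A[done U (done ∨ alarm)]) = {n0, n1, n2, n3, n5}
AF A[done U (done ∨ alarm)]: least fixpoint, start Z0 = {n0, n1, n2, n3, n5}, add states with every successor in Z. Already a fixed point.
Sat(AF A[done U (done ∨ alarm)]) = {n0, n1, n2, n3, n5}
Sat(AX (AF A[done U (done ∨ alarm)])) = {s : every successor in {n0, n1, n2, n3, n5}} = {n1, n5}
|Sat(AX (AF A[done U (done ∨ alarm)]))| = |{n1, n5}| = 2.

2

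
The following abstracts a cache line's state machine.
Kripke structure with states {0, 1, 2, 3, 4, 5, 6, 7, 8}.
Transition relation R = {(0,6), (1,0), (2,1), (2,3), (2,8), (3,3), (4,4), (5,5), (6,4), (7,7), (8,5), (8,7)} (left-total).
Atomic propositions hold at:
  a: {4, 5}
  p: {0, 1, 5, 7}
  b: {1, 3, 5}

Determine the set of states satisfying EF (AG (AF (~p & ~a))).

Sat(~p) = {2, 3, 4, 6, 8}
Sat(~a) = {0, 1, 2, 3, 6, 7, 8}
Sat(~p & ~a) = {2, 3, 6, 8}
AF (~p & ~a): least fixpoint, start Z0 = {2, 3, 6, 8}, add states with every successor in Z. Z1 = {0, 2, 3, 6, 8}; Z2 = {0, 1, 2, 3, 6, 8}; fixed.
Sat(AF (~p & ~a)) = {0, 1, 2, 3, 6, 8}
AG (AF (~p & ~a)): greatest fixpoint, start Z0 = {0, 1, 2, 3, 6, 8}, keep only states in Sat with every successor in Z. Z1 = {0, 1, 2, 3}; Z2 = {1, 3}; Z3 = {3}; fixed.
Sat(AG (AF (~p & ~a))) = {3}
EF (AG (AF (~p & ~a))): least fixpoint, start Z0 = {3}, add states with some successor in Z. Z1 = {2, 3}; fixed.
Sat(EF (AG (AF (~p & ~a)))) = {2, 3}

{2, 3}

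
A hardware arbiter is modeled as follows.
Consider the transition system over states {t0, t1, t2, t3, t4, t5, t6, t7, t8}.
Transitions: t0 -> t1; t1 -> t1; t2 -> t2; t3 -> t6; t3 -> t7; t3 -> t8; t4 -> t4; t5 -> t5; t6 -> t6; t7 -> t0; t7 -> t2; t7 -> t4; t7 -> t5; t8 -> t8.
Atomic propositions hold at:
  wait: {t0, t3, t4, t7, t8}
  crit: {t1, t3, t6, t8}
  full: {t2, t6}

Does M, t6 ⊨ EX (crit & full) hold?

Sat(crit & full) = {t6}
Sat(EX (crit & full)) = {s : some successor in {t6}} = {t3, t6}
t6 ∈ Sat(EX (crit & full)) = {t3, t6}, so the formula holds at t6.

Yes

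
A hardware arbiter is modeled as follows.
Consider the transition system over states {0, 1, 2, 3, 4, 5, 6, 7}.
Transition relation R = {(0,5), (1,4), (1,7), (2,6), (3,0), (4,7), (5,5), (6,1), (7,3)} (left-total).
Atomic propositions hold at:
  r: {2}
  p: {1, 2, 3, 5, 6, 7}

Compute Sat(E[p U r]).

{2}

E[p U r]: least fixpoint, start Z0 = Sat(r) = {2}, add states in Sat(p) with some successor in Z. Already a fixed point.
Sat(E[p U r]) = {2}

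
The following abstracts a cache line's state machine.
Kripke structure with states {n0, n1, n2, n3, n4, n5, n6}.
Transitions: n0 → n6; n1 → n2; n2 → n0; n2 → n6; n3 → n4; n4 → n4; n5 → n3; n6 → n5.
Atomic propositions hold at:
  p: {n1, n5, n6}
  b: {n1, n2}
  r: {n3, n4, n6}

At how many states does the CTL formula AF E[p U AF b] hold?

AF b: least fixpoint, start Z0 = {n1, n2}, add states with every successor in Z. Already a fixed point.
Sat(AF b) = {n1, n2}
E[p U AF b]: least fixpoint, start Z0 = Sat(AF b) = {n1, n2}, add states in Sat(p) with some successor in Z. Already a fixed point.
Sat(E[p U AF b]) = {n1, n2}
AF E[p U AF b]: least fixpoint, start Z0 = {n1, n2}, add states with every successor in Z. Already a fixed point.
Sat(AF E[p U AF b]) = {n1, n2}
|Sat(AF E[p U AF b])| = |{n1, n2}| = 2.

2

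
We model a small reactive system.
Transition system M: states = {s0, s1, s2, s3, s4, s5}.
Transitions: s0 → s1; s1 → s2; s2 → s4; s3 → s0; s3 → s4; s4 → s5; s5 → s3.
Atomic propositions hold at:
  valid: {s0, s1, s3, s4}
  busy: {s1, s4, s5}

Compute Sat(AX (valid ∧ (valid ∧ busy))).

Sat(valid ∧ busy) = {s1, s4}
Sat(valid ∧ (valid ∧ busy)) = {s1, s4}
Sat(AX (valid ∧ (valid ∧ busy))) = {s : every successor in {s1, s4}} = {s0, s2}

{s0, s2}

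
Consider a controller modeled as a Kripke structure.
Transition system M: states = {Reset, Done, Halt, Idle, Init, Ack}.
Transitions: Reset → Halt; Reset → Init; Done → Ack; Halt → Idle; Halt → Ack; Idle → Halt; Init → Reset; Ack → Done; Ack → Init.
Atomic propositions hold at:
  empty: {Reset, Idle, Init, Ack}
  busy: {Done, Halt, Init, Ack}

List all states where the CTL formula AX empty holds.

{Done, Halt, Init}

Sat(AX empty) = {s : every successor in {Reset, Idle, Init, Ack}} = {Done, Halt, Init}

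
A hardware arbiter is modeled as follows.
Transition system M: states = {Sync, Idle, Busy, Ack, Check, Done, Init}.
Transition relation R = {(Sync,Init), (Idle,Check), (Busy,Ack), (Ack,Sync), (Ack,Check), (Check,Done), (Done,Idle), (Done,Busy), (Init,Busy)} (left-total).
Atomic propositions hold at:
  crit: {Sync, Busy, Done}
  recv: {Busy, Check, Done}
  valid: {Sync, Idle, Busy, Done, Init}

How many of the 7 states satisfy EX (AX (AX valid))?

Sat(AX valid) = {s : every successor in {Sync, Idle, Busy, Done, Init}} = {Sync, Check, Done, Init}
Sat(AX (AX valid)) = {s : every successor in {Sync, Check, Done, Init}} = {Sync, Idle, Ack, Check}
Sat(EX (AX (AX valid))) = {s : some successor in {Sync, Idle, Ack, Check}} = {Idle, Busy, Ack, Done}
|Sat(EX (AX (AX valid)))| = |{Idle, Busy, Ack, Done}| = 4.

4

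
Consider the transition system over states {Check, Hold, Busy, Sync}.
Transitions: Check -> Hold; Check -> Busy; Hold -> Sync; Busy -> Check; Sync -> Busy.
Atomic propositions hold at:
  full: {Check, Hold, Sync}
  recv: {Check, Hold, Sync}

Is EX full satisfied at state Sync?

Sat(EX full) = {s : some successor in {Check, Hold, Sync}} = {Check, Hold, Busy}
Sync ∉ Sat(EX full) = {Check, Hold, Busy}, so the formula does not hold at Sync.

No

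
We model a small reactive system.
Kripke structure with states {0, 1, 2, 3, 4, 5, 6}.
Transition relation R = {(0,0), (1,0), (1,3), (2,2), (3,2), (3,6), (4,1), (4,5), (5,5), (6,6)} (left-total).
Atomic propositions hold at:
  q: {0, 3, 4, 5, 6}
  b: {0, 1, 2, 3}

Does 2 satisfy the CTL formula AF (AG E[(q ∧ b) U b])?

Sat(q ∧ b) = {0, 3}
E[(q ∧ b) U b]: least fixpoint, start Z0 = Sat(b) = {0, 1, 2, 3}, add states in Sat(q ∧ b) with some successor in Z. Already a fixed point.
Sat(E[(q ∧ b) U b]) = {0, 1, 2, 3}
AG E[(q ∧ b) U b]: greatest fixpoint, start Z0 = {0, 1, 2, 3}, keep only states in Sat with every successor in Z. Z1 = {0, 1, 2}; Z2 = {0, 2}; fixed.
Sat(AG E[(q ∧ b) U b]) = {0, 2}
AF (AG E[(q ∧ b) U b]): least fixpoint, start Z0 = {0, 2}, add states with every successor in Z. Already a fixed point.
Sat(AF (AG E[(q ∧ b) U b])) = {0, 2}
2 ∈ Sat(AF (AG E[(q ∧ b) U b])) = {0, 2}, so the formula holds at 2.

Yes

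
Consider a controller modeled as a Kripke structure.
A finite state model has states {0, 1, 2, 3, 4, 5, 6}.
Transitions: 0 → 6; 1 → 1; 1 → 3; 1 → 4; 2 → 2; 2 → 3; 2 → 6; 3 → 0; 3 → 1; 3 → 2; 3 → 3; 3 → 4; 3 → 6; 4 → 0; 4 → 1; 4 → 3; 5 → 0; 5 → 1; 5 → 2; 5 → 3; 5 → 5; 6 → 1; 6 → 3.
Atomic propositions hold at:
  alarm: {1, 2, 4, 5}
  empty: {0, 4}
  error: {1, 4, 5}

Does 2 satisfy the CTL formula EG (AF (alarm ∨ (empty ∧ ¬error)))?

Yes

Sat(¬error) = {0, 2, 3, 6}
Sat(empty ∧ ¬error) = {0}
Sat(alarm ∨ (empty ∧ ¬error)) = {0, 1, 2, 4, 5}
AF (alarm ∨ (empty ∧ ¬error)): least fixpoint, start Z0 = {0, 1, 2, 4, 5}, add states with every successor in Z. Already a fixed point.
Sat(AF (alarm ∨ (empty ∧ ¬error))) = {0, 1, 2, 4, 5}
EG (AF (alarm ∨ (empty ∧ ¬error))): greatest fixpoint, start Z0 = {0, 1, 2, 4, 5}, keep only states in Sat with some successor in Z. Z1 = {1, 2, 4, 5}; fixed.
Sat(EG (AF (alarm ∨ (empty ∧ ¬error)))) = {1, 2, 4, 5}
2 ∈ Sat(EG (AF (alarm ∨ (empty ∧ ¬error)))) = {1, 2, 4, 5}, so the formula holds at 2.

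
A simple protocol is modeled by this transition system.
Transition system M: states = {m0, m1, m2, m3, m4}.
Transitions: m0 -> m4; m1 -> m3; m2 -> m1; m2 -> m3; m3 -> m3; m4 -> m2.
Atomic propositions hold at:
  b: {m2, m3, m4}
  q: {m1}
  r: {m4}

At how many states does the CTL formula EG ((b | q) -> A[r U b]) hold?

4

Sat(b | q) = {m1, m2, m3, m4}
A[r U b]: least fixpoint, start Z0 = Sat(b) = {m2, m3, m4}, add states in Sat(r) with every successor in Z. Already a fixed point.
Sat(A[r U b]) = {m2, m3, m4}
Sat((b | q) -> A[r U b]) = {m0, m2, m3, m4}
EG ((b | q) -> A[r U b]): greatest fixpoint, start Z0 = {m0, m2, m3, m4}, keep only states in Sat with some successor in Z. Already a fixed point.
Sat(EG ((b | q) -> A[r U b])) = {m0, m2, m3, m4}
|Sat(EG ((b | q) -> A[r U b]))| = |{m0, m2, m3, m4}| = 4.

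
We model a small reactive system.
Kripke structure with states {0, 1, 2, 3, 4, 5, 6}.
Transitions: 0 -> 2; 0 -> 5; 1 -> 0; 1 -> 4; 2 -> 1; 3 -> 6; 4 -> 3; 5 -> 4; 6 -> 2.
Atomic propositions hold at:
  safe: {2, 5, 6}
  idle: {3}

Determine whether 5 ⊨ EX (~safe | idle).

Yes

Sat(~safe) = {0, 1, 3, 4}
Sat(~safe | idle) = {0, 1, 3, 4}
Sat(EX (~safe | idle)) = {s : some successor in {0, 1, 3, 4}} = {1, 2, 4, 5}
5 ∈ Sat(EX (~safe | idle)) = {1, 2, 4, 5}, so the formula holds at 5.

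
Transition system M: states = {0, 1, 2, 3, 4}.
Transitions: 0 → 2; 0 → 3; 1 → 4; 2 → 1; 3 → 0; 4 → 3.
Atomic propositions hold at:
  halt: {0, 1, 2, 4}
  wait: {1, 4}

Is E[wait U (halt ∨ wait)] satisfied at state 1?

Yes

Sat(halt ∨ wait) = {0, 1, 2, 4}
E[wait U (halt ∨ wait)]: least fixpoint, start Z0 = Sat((halt ∨ wait)) = {0, 1, 2, 4}, add states in Sat(wait) with some successor in Z. Already a fixed point.
Sat(E[wait U (halt ∨ wait)]) = {0, 1, 2, 4}
1 ∈ Sat(E[wait U (halt ∨ wait)]) = {0, 1, 2, 4}, so the formula holds at 1.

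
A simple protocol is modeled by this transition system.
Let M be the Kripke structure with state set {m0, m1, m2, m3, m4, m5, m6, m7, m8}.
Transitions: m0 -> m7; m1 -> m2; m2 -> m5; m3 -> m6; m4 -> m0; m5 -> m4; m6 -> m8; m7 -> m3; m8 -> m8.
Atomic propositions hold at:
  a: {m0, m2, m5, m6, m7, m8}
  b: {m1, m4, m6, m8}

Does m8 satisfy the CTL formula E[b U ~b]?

No

Sat(~b) = {m0, m2, m3, m5, m7}
E[b U ~b]: least fixpoint, start Z0 = Sat(~b) = {m0, m2, m3, m5, m7}, add states in Sat(b) with some successor in Z. Z1 = {m0, m1, m2, m3, m4, m5, m7}; fixed.
Sat(E[b U ~b]) = {m0, m1, m2, m3, m4, m5, m7}
m8 ∉ Sat(E[b U ~b]) = {m0, m1, m2, m3, m4, m5, m7}, so the formula does not hold at m8.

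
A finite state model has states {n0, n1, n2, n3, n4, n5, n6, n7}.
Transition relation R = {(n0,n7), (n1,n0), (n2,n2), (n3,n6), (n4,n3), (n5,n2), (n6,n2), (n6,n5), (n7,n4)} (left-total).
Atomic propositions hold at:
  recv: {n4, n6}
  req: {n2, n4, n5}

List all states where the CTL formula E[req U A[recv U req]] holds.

{n2, n4, n5, n6}

A[recv U req]: least fixpoint, start Z0 = Sat(req) = {n2, n4, n5}, add states in Sat(recv) with every successor in Z. Z1 = {n2, n4, n5, n6}; fixed.
Sat(A[recv U req]) = {n2, n4, n5, n6}
E[req U A[recv U req]]: least fixpoint, start Z0 = Sat(A[recv U req]) = {n2, n4, n5, n6}, add states in Sat(req) with some successor in Z. Already a fixed point.
Sat(E[req U A[recv U req]]) = {n2, n4, n5, n6}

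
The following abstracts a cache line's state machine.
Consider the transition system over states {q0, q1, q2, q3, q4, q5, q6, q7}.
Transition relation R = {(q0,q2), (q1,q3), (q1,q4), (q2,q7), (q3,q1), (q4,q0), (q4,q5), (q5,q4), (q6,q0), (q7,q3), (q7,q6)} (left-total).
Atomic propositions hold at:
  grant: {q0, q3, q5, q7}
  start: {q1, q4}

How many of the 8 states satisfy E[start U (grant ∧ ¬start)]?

Sat(¬start) = {q0, q2, q3, q5, q6, q7}
Sat(grant ∧ ¬start) = {q0, q3, q5, q7}
E[start U (grant ∧ ¬start)]: least fixpoint, start Z0 = Sat((grant ∧ ¬start)) = {q0, q3, q5, q7}, add states in Sat(start) with some successor in Z. Z1 = {q0, q1, q3, q4, q5, q7}; fixed.
Sat(E[start U (grant ∧ ¬start)]) = {q0, q1, q3, q4, q5, q7}
|Sat(E[start U (grant ∧ ¬start)])| = |{q0, q1, q3, q4, q5, q7}| = 6.

6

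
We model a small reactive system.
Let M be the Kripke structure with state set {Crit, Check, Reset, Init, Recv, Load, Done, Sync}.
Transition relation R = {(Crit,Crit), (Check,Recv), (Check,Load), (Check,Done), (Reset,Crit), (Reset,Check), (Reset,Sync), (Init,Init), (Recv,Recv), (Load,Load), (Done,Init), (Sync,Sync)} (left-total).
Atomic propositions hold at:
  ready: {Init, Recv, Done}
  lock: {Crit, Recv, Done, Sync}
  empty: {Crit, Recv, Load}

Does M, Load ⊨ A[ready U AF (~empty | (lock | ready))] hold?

Sat(~empty) = {Check, Reset, Init, Done, Sync}
Sat(lock | ready) = {Crit, Init, Recv, Done, Sync}
Sat(~empty | (lock | ready)) = {Crit, Check, Reset, Init, Recv, Done, Sync}
AF (~empty | (lock | ready)): least fixpoint, start Z0 = {Crit, Check, Reset, Init, Recv, Done, Sync}, add states with every successor in Z. Already a fixed point.
Sat(AF (~empty | (lock | ready))) = {Crit, Check, Reset, Init, Recv, Done, Sync}
A[ready U AF (~empty | (lock | ready))]: least fixpoint, start Z0 = Sat(AF (~empty | (lock | ready))) = {Crit, Check, Reset, Init, Recv, Done, Sync}, add states in Sat(ready) with every successor in Z. Already a fixed point.
Sat(A[ready U AF (~empty | (lock | ready))]) = {Crit, Check, Reset, Init, Recv, Done, Sync}
Load ∉ Sat(A[ready U AF (~empty | (lock | ready))]) = {Crit, Check, Reset, Init, Recv, Done, Sync}, so the formula does not hold at Load.

No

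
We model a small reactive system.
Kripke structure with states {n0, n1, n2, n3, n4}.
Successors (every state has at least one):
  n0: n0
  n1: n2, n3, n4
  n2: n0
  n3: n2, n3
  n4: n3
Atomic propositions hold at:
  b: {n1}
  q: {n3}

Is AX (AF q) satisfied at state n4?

Yes

AF q: least fixpoint, start Z0 = {n3}, add states with every successor in Z. Z1 = {n3, n4}; fixed.
Sat(AF q) = {n3, n4}
Sat(AX (AF q)) = {s : every successor in {n3, n4}} = {n4}
n4 ∈ Sat(AX (AF q)) = {n4}, so the formula holds at n4.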